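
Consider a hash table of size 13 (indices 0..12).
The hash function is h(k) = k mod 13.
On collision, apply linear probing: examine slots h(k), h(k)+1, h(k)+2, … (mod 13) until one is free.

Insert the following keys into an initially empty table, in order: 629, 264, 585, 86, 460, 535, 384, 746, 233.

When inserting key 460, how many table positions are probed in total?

2

629: h=5 => slot 5
264: h=4 => slot 4
585: h=0 => slot 0
86: h=8 => slot 8
460: h=5, probe 5,6 => slot 6
535: h=2 => slot 2
384: h=7 => slot 7
746: h=5, probe 5,6,7,8,9 => slot 9
233: h=12 => slot 12
Table: [585, —, 535, —, 264, 629, 460, 384, 86, 746, —, —, 233]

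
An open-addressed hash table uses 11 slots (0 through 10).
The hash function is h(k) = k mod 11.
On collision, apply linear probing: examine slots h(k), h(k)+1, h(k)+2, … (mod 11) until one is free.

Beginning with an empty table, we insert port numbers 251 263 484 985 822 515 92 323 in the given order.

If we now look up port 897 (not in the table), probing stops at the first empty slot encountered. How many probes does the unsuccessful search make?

2

251 hashes to 9; slot 9 is free → place at 9.
263 hashes to 10; slot 10 is free → place at 10.
484 hashes to 0; slot 0 is free → place at 0.
985 hashes to 6; slot 6 is free → place at 6.
822 hashes to 8; slot 8 is free → place at 8.
515 hashes to 9; 9,10,0 taken → place at 1.
92 hashes to 4; slot 4 is free → place at 4.
323 hashes to 4; 4 taken → place at 5.
Table: [484, 515, ., ., 92, 323, 985, ., 822, 251, 263]
Lookup 897: h=6, probe 6,7 → slot 7 empty, not found.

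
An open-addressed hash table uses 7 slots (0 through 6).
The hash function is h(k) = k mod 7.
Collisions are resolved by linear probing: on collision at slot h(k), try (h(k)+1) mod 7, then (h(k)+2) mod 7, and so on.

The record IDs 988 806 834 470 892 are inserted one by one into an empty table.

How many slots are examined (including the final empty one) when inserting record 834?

3

Insert 988: h=1, slot 1 empty → index 1.
Insert 806: h=1, slot 1 occupied → index 2.
Insert 834: h=1, slots 1,2 occupied → index 3.
Insert 470: h=1, slots 1,2,3 occupied → index 4.
Insert 892: h=3, slots 3,4 occupied → index 5.
Table: [∅, 988, 806, 834, 470, 892, ∅]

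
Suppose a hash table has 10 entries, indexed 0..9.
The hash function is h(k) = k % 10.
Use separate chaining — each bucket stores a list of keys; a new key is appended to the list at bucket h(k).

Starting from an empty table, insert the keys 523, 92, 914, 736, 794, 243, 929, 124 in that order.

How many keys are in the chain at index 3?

523 → bucket 3
92 → bucket 2
914 → bucket 4
736 → bucket 6
794 → bucket 4 (collision)
243 → bucket 3 (collision)
929 → bucket 9
124 → bucket 4 (collision)
Final buckets:
0: _
1: _
2: 92
3: 523 -> 243
4: 914 -> 794 -> 124
5: _
6: 736
7: _
8: _
9: 929

2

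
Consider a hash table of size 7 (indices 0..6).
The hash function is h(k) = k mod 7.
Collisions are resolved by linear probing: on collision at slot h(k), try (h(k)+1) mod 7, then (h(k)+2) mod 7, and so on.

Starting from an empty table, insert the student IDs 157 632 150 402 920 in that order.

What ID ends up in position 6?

920

Insert 157: h=3, slot 3 empty -> index 3.
Insert 632: h=2, slot 2 empty -> index 2.
Insert 150: h=3, slot 3 occupied -> index 4.
Insert 402: h=3, slots 3,4 occupied -> index 5.
Insert 920: h=3, slots 3,4,5 occupied -> index 6.
Table: [., ., 632, 157, 150, 402, 920]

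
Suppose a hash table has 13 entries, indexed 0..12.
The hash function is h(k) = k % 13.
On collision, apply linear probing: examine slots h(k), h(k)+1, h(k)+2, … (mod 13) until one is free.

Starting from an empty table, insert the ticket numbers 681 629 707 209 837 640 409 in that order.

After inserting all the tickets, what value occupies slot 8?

837

681 hashes to 5; slot 5 is free → place at 5.
629 hashes to 5; 5 taken → place at 6.
707 hashes to 5; 5,6 taken → place at 7.
209 hashes to 1; slot 1 is free → place at 1.
837 hashes to 5; 5,6,7 taken → place at 8.
640 hashes to 3; slot 3 is free → place at 3.
409 hashes to 6; 6,7,8 taken → place at 9.
Table: [_, 209, _, 640, _, 681, 629, 707, 837, 409, _, _, _]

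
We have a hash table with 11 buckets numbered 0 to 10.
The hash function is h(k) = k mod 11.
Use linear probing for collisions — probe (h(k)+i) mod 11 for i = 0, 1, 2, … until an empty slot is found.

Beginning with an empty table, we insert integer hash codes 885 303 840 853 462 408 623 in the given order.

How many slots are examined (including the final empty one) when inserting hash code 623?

885 hashes to 5; slot 5 is free → place at 5.
303 hashes to 6; slot 6 is free → place at 6.
840 hashes to 4; slot 4 is free → place at 4.
853 hashes to 6; 6 taken → place at 7.
462 hashes to 0; slot 0 is free → place at 0.
408 hashes to 1; slot 1 is free → place at 1.
623 hashes to 7; 7 taken → place at 8.
Table: [462, 408, _, _, 840, 885, 303, 853, 623, _, _]

2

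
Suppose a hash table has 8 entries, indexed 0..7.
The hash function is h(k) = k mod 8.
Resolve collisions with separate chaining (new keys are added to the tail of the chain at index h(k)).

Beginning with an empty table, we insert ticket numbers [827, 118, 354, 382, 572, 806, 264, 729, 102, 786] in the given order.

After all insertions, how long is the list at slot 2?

Insert 827: h=3, bucket 3 empty -> new chain.
Insert 118: h=6, bucket 6 empty -> new chain.
Insert 354: h=2, bucket 2 empty -> new chain.
Insert 382: h=6, bucket 6 nonempty -> append to chain.
Insert 572: h=4, bucket 4 empty -> new chain.
Insert 806: h=6, bucket 6 nonempty -> append to chain.
Insert 264: h=0, bucket 0 empty -> new chain.
Insert 729: h=1, bucket 1 empty -> new chain.
Insert 102: h=6, bucket 6 nonempty -> append to chain.
Insert 786: h=2, bucket 2 nonempty -> append to chain.
Final buckets:
0: 264
1: 729
2: 354 -> 786
3: 827
4: 572
5: .
6: 118 -> 382 -> 806 -> 102
7: .

2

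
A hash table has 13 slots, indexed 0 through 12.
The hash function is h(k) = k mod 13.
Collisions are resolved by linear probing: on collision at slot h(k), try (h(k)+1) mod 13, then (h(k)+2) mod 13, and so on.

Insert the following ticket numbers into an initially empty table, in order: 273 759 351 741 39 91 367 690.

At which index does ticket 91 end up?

4

273 hashes to 0; slot 0 is free → place at 0.
759 hashes to 5; slot 5 is free → place at 5.
351 hashes to 0; 0 taken → place at 1.
741 hashes to 0; 0,1 taken → place at 2.
39 hashes to 0; 0,1,2 taken → place at 3.
91 hashes to 0; 0,1,2,3 taken → place at 4.
367 hashes to 3; 3,4,5 taken → place at 6.
690 hashes to 1; 1,2,3,4,5,6 taken → place at 7.
Table: [273, 351, 741, 39, 91, 759, 367, 690, ∅, ∅, ∅, ∅, ∅]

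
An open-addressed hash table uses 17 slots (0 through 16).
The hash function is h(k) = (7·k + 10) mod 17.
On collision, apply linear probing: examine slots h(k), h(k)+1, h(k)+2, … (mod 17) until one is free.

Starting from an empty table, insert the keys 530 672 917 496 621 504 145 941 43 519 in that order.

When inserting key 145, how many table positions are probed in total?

3

530 hashes to 14; slot 14 is free → place at 14.
672 hashes to 5; slot 5 is free → place at 5.
917 hashes to 3; slot 3 is free → place at 3.
496 hashes to 14; 14 taken → place at 15.
621 hashes to 5; 5 taken → place at 6.
504 hashes to 2; slot 2 is free → place at 2.
145 hashes to 5; 5,6 taken → place at 7.
941 hashes to 1; slot 1 is free → place at 1.
43 hashes to 5; 5,6,7 taken → place at 8.
519 hashes to 5; 5,6,7,8 taken → place at 9.
Table: [—, 941, 504, 917, —, 672, 621, 145, 43, 519, —, —, —, —, 530, 496, —]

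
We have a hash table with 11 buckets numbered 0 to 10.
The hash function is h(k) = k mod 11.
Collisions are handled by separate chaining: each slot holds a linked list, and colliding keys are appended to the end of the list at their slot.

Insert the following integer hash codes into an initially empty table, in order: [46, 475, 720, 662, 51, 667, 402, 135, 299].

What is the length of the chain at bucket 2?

46 -> bucket 2
475 -> bucket 2 (collision)
720 -> bucket 5
662 -> bucket 2 (collision)
51 -> bucket 7
667 -> bucket 7 (collision)
402 -> bucket 6
135 -> bucket 3
299 -> bucket 2 (collision)
Final buckets:
0: _
1: _
2: 46 -> 475 -> 662 -> 299
3: 135
4: _
5: 720
6: 402
7: 51 -> 667
8: _
9: _
10: _

4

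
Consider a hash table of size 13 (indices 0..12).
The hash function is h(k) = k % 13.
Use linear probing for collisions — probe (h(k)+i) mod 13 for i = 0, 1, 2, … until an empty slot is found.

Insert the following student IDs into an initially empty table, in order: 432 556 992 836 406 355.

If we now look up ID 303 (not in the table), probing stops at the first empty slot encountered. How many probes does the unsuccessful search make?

5

432 hashes to 3; slot 3 is free -> place at 3.
556 hashes to 10; slot 10 is free -> place at 10.
992 hashes to 4; slot 4 is free -> place at 4.
836 hashes to 4; 4 taken -> place at 5.
406 hashes to 3; 3,4,5 taken -> place at 6.
355 hashes to 4; 4,5,6 taken -> place at 7.
Table: [—, —, —, 432, 992, 836, 406, 355, —, —, 556, —, —]
Lookup 303: h=4, probe 4,5,6,7,8 → slot 8 empty, not found.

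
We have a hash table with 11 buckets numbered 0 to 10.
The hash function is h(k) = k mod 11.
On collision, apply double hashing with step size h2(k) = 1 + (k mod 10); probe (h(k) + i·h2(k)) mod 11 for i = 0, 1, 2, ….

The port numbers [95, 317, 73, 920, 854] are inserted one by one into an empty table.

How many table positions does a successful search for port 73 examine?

2

95: h=7 -> slot 7
317: h=9 -> slot 9
73: h=7, h2=4, probe 7,0 -> slot 0
920: h=7, h2=1, probe 7,8 -> slot 8
854: h=7, h2=5, probe 7,1 -> slot 1
Table: [73, 854, ∅, ∅, ∅, ∅, ∅, 95, 920, 317, ∅]
Lookup 73: h=7, h2=4, probe 7,0 → found at 0.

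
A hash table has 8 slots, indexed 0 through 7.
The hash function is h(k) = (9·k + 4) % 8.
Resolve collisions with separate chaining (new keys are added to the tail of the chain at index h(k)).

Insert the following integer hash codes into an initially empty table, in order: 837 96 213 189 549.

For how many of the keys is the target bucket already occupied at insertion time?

3

Insert 837: h=1, bucket 1 empty → new chain.
Insert 96: h=4, bucket 4 empty → new chain.
Insert 213: h=1, bucket 1 nonempty → append to chain.
Insert 189: h=1, bucket 1 nonempty → append to chain.
Insert 549: h=1, bucket 1 nonempty → append to chain.
Final buckets:
0: ∅
1: 837 -> 213 -> 189 -> 549
2: ∅
3: ∅
4: 96
5: ∅
6: ∅
7: ∅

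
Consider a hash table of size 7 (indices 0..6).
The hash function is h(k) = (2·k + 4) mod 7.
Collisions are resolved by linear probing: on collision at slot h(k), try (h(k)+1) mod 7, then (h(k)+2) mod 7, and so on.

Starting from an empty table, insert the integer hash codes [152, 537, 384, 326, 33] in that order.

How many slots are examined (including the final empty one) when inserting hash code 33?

Insert 152: h=0, slot 0 empty => index 0.
Insert 537: h=0, slot 0 occupied => index 1.
Insert 384: h=2, slot 2 empty => index 2.
Insert 326: h=5, slot 5 empty => index 5.
Insert 33: h=0, slots 0,1,2 occupied => index 3.
Table: [152, 537, 384, 33, —, 326, —]

4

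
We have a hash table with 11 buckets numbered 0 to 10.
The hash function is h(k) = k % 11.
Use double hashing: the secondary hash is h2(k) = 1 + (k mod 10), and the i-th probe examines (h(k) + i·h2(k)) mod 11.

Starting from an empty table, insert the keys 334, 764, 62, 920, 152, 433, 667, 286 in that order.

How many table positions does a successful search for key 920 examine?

2

334: h=4 -> slot 4
764: h=5 -> slot 5
62: h=7 -> slot 7
920: h=7, h2=1, probe 7,8 -> slot 8
152: h=9 -> slot 9
433: h=4, h2=4, probe 4,8,1 -> slot 1
667: h=7, h2=8, probe 7,4,1,9,6 -> slot 6
286: h=0 -> slot 0
Table: [286, 433, ∅, ∅, 334, 764, 667, 62, 920, 152, ∅]
Lookup 920: h=7, h2=1, probe 7,8 → found at 8.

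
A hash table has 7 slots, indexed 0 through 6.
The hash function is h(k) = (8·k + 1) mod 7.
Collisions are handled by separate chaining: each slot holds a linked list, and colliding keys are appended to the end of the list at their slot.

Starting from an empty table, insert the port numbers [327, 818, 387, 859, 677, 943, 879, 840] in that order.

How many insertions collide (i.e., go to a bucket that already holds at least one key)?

Insert 327: h=6, bucket 6 empty -> new chain.
Insert 818: h=0, bucket 0 empty -> new chain.
Insert 387: h=3, bucket 3 empty -> new chain.
Insert 859: h=6, bucket 6 nonempty -> append to chain.
Insert 677: h=6, bucket 6 nonempty -> append to chain.
Insert 943: h=6, bucket 6 nonempty -> append to chain.
Insert 879: h=5, bucket 5 empty -> new chain.
Insert 840: h=1, bucket 1 empty -> new chain.
Final buckets:
0: 818
1: 840
2: ∅
3: 387
4: ∅
5: 879
6: 327 -> 859 -> 677 -> 943

3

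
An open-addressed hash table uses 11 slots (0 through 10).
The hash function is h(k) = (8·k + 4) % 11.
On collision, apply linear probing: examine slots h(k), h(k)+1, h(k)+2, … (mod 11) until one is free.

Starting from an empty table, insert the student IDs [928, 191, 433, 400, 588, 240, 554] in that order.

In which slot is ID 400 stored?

928: h=3 -> slot 3
191: h=3, probe 3,4 -> slot 4
433: h=3, probe 3,4,5 -> slot 5
400: h=3, probe 3,4,5,6 -> slot 6
588: h=0 -> slot 0
240: h=10 -> slot 10
554: h=3, probe 3,4,5,6,7 -> slot 7
Table: [588, ., ., 928, 191, 433, 400, 554, ., ., 240]

6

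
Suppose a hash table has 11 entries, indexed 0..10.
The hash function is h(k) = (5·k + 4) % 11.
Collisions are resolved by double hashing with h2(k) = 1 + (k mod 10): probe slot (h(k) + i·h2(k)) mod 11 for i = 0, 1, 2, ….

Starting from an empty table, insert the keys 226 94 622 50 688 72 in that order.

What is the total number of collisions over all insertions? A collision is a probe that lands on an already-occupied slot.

6

Insert 226: h=1, slot 1 empty => index 1.
Insert 94: h=1, h2=5, slot 1 occupied => index 6.
Insert 622: h=1, h2=3, slot 1 occupied => index 4.
Insert 50: h=1, h2=1, slot 1 occupied => index 2.
Insert 688: h=1, h2=9, slot 1 occupied => index 10.
Insert 72: h=1, h2=3, slots 1,4 occupied => index 7.
Table: [., 226, 50, ., 622, ., 94, 72, ., ., 688]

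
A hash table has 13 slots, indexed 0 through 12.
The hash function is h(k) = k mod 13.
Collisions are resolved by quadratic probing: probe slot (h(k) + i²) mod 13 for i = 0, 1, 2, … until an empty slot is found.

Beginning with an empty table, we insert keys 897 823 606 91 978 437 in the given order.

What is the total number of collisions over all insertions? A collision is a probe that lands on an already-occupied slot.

2

897 hashes to 0; slot 0 is free -> place at 0.
823 hashes to 4; slot 4 is free -> place at 4.
606 hashes to 8; slot 8 is free -> place at 8.
91 hashes to 0; 0 taken -> place at 1.
978 hashes to 3; slot 3 is free -> place at 3.
437 hashes to 8; 8 taken -> place at 9.
Table: [897, 91, ., 978, 823, ., ., ., 606, 437, ., ., .]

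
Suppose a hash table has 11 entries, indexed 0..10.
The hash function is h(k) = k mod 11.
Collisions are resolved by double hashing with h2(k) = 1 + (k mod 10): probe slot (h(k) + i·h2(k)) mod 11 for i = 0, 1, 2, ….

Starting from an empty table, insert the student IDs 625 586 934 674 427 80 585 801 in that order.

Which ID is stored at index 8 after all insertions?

625: h=9 -> slot 9
586: h=3 -> slot 3
934: h=10 -> slot 10
674: h=3, h2=5, probe 3,8 -> slot 8
427: h=9, h2=8, probe 9,6 -> slot 6
80: h=3, h2=1, probe 3,4 -> slot 4
585: h=2 -> slot 2
801: h=9, h2=2, probe 9,0 -> slot 0
Table: [801, -, 585, 586, 80, -, 427, -, 674, 625, 934]

674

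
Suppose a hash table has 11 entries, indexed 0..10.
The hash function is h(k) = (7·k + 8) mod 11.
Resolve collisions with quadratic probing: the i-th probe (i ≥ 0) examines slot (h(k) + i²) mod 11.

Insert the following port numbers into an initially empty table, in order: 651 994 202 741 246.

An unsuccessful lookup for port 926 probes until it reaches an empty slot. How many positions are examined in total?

Insert 651: h=0, slot 0 empty -> index 0.
Insert 994: h=3, slot 3 empty -> index 3.
Insert 202: h=3, slot 3 occupied -> index 4.
Insert 741: h=3, slots 3,4 occupied -> index 7.
Insert 246: h=3, slots 3,4,7 occupied -> index 1.
Table: [651, 246, _, 994, 202, _, _, 741, _, _, _]
Lookup 926: h=0, probe 0,1,4,9 → slot 9 empty, not found.

4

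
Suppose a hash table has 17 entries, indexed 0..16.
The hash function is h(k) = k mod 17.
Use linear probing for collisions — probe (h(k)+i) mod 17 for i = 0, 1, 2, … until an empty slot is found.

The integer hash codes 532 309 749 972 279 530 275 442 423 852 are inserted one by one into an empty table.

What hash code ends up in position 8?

275

532: h=5 => slot 5
309: h=3 => slot 3
749: h=1 => slot 1
972: h=3, probe 3,4 => slot 4
279: h=7 => slot 7
530: h=3, probe 3,4,5,6 => slot 6
275: h=3, probe 3,4,5,6,7,8 => slot 8
442: h=0 => slot 0
423: h=15 => slot 15
852: h=2 => slot 2
Table: [442, 749, 852, 309, 972, 532, 530, 279, 275, ., ., ., ., ., ., 423, .]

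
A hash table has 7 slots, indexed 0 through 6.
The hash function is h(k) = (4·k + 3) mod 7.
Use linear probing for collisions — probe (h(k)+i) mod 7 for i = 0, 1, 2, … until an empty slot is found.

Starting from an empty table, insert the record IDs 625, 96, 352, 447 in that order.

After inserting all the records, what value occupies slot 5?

352

625: h=4 → slot 4
96: h=2 → slot 2
352: h=4, probe 4,5 → slot 5
447: h=6 → slot 6
Table: [., ., 96, ., 625, 352, 447]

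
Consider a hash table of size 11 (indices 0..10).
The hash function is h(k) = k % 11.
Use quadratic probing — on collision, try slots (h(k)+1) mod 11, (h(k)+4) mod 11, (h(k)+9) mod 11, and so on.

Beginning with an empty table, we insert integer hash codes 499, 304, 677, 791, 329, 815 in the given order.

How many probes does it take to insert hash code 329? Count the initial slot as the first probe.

499: h=4 => slot 4
304: h=7 => slot 7
677: h=6 => slot 6
791: h=10 => slot 10
329: h=10, probe 10,0 => slot 0
815: h=1 => slot 1
Table: [329, 815, ., ., 499, ., 677, 304, ., ., 791]

2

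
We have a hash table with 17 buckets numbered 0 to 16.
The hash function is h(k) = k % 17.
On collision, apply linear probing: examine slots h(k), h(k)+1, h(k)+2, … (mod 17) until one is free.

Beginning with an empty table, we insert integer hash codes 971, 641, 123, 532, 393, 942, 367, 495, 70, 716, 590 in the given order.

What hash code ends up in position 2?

Insert 971: h=2, slot 2 empty -> index 2.
Insert 641: h=12, slot 12 empty -> index 12.
Insert 123: h=4, slot 4 empty -> index 4.
Insert 532: h=5, slot 5 empty -> index 5.
Insert 393: h=2, slot 2 occupied -> index 3.
Insert 942: h=7, slot 7 empty -> index 7.
Insert 367: h=10, slot 10 empty -> index 10.
Insert 495: h=2, slots 2,3,4,5 occupied -> index 6.
Insert 70: h=2, slots 2,3,4,5,6,7 occupied -> index 8.
Insert 716: h=2, slots 2,3,4,5,6,7,8 occupied -> index 9.
Insert 590: h=12, slot 12 occupied -> index 13.
Table: [., ., 971, 393, 123, 532, 495, 942, 70, 716, 367, ., 641, 590, ., ., .]

971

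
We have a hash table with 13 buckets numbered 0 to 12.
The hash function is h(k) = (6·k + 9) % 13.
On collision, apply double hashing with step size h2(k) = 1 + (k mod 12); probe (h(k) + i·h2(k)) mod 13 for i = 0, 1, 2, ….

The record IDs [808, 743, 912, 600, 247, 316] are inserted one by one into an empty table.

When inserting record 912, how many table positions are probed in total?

808 hashes to 8; slot 8 is free -> place at 8.
743 hashes to 8, h2=12; 8 taken -> place at 7.
912 hashes to 8, h2=1; 8 taken -> place at 9.
600 hashes to 8, h2=1; 8,9 taken -> place at 10.
247 hashes to 9, h2=8; 9 taken -> place at 4.
316 hashes to 7, h2=5; 7 taken -> place at 12.
Table: [∅, ∅, ∅, ∅, 247, ∅, ∅, 743, 808, 912, 600, ∅, 316]

2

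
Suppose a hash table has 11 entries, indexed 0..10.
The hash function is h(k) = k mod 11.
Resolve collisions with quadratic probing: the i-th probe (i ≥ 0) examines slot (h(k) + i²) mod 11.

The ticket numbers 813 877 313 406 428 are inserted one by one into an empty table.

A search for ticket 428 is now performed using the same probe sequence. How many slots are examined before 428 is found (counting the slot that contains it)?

3

Insert 813: h=10, slot 10 empty → index 10.
Insert 877: h=8, slot 8 empty → index 8.
Insert 313: h=5, slot 5 empty → index 5.
Insert 406: h=10, slot 10 occupied → index 0.
Insert 428: h=10, slots 10,0 occupied → index 3.
Table: [406, _, _, 428, _, 313, _, _, 877, _, 813]
Lookup 428: h=10, probe 10,0,3 → found at 3.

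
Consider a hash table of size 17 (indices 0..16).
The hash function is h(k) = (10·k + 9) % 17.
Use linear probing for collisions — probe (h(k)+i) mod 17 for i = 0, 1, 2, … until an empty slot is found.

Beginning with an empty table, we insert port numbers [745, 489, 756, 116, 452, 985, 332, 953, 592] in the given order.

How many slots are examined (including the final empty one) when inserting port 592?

5

745 hashes to 13; slot 13 is free → place at 13.
489 hashes to 3; slot 3 is free → place at 3.
756 hashes to 4; slot 4 is free → place at 4.
116 hashes to 13; 13 taken → place at 14.
452 hashes to 7; slot 7 is free → place at 7.
985 hashes to 16; slot 16 is free → place at 16.
332 hashes to 14; 14 taken → place at 15.
953 hashes to 2; slot 2 is free → place at 2.
592 hashes to 13; 13,14,15,16 taken → place at 0.
Table: [592, —, 953, 489, 756, —, —, 452, —, —, —, —, —, 745, 116, 332, 985]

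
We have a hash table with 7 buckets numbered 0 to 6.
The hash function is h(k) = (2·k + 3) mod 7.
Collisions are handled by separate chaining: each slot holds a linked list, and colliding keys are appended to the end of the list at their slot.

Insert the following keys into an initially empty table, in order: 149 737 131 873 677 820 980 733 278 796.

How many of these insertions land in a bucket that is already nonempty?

Insert 149: h=0, bucket 0 empty → new chain.
Insert 737: h=0, bucket 0 nonempty → append to chain.
Insert 131: h=6, bucket 6 empty → new chain.
Insert 873: h=6, bucket 6 nonempty → append to chain.
Insert 677: h=6, bucket 6 nonempty → append to chain.
Insert 820: h=5, bucket 5 empty → new chain.
Insert 980: h=3, bucket 3 empty → new chain.
Insert 733: h=6, bucket 6 nonempty → append to chain.
Insert 278: h=6, bucket 6 nonempty → append to chain.
Insert 796: h=6, bucket 6 nonempty → append to chain.
Final buckets:
0: 149 -> 737
1: ∅
2: ∅
3: 980
4: ∅
5: 820
6: 131 -> 873 -> 677 -> 733 -> 278 -> 796

6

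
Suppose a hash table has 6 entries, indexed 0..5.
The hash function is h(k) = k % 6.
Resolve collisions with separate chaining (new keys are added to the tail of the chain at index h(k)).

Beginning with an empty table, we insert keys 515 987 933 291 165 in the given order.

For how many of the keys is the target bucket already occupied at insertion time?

3

515 -> bucket 5
987 -> bucket 3
933 -> bucket 3 (collision)
291 -> bucket 3 (collision)
165 -> bucket 3 (collision)
Final buckets:
0: .
1: .
2: .
3: 987 -> 933 -> 291 -> 165
4: .
5: 515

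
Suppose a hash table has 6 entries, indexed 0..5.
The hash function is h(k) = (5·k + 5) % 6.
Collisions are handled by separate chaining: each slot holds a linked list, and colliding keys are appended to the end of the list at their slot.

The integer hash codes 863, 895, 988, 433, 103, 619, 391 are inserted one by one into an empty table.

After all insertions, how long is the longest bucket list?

5

Insert 863: h=0, bucket 0 empty → new chain.
Insert 895: h=4, bucket 4 empty → new chain.
Insert 988: h=1, bucket 1 empty → new chain.
Insert 433: h=4, bucket 4 nonempty → append to chain.
Insert 103: h=4, bucket 4 nonempty → append to chain.
Insert 619: h=4, bucket 4 nonempty → append to chain.
Insert 391: h=4, bucket 4 nonempty → append to chain.
Final buckets:
0: 863
1: 988
2: —
3: —
4: 895 -> 433 -> 103 -> 619 -> 391
5: —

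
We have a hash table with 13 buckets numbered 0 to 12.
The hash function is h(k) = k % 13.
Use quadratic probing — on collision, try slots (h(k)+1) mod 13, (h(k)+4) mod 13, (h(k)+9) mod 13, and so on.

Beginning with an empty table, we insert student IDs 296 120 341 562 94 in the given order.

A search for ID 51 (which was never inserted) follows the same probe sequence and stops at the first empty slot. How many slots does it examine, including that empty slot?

296 hashes to 10; slot 10 is free → place at 10.
120 hashes to 3; slot 3 is free → place at 3.
341 hashes to 3; 3 taken → place at 4.
562 hashes to 3; 3,4 taken → place at 7.
94 hashes to 3; 3,4,7 taken → place at 12.
Table: [—, —, —, 120, 341, —, —, 562, —, —, 296, —, 94]
Lookup 51: h=12, probe 12,0 → slot 0 empty, not found.

2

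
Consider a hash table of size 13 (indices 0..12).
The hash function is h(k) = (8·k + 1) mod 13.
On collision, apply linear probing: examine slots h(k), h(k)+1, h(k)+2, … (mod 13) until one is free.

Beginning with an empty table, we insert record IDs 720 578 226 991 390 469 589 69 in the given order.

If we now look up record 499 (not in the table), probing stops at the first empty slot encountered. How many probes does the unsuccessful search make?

3

720: h=2 -> slot 2
578: h=10 -> slot 10
226: h=2, probe 2,3 -> slot 3
991: h=12 -> slot 12
390: h=1 -> slot 1
469: h=9 -> slot 9
589: h=7 -> slot 7
69: h=7, probe 7,8 -> slot 8
Table: [-, 390, 720, 226, -, -, -, 589, 69, 469, 578, -, 991]
Lookup 499: h=2, probe 2,3,4 → slot 4 empty, not found.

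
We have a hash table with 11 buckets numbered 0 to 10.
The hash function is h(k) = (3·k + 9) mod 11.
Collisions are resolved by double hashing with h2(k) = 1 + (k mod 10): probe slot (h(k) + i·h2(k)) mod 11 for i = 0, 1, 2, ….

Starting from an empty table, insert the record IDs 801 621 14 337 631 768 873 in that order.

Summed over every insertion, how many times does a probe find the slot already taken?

4

801 hashes to 3; slot 3 is free → place at 3.
621 hashes to 2; slot 2 is free → place at 2.
14 hashes to 7; slot 7 is free → place at 7.
337 hashes to 8; slot 8 is free → place at 8.
631 hashes to 10; slot 10 is free → place at 10.
768 hashes to 3, h2=9; 3 taken → place at 1.
873 hashes to 10, h2=4; 10,3,7 taken → place at 0.
Table: [873, 768, 621, 801, _, _, _, 14, 337, _, 631]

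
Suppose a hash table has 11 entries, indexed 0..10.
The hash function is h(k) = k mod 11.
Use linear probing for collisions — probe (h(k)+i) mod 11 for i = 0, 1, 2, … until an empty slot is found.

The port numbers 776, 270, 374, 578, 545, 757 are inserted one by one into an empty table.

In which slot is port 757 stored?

10

776: h=6 → slot 6
270: h=6, probe 6,7 → slot 7
374: h=0 → slot 0
578: h=6, probe 6,7,8 → slot 8
545: h=6, probe 6,7,8,9 → slot 9
757: h=9, probe 9,10 → slot 10
Table: [374, ∅, ∅, ∅, ∅, ∅, 776, 270, 578, 545, 757]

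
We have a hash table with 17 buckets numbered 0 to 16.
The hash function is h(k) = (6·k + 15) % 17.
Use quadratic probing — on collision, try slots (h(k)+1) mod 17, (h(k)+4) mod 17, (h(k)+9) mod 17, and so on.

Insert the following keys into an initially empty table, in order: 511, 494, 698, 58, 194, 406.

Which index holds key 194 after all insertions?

511: h=4 => slot 4
494: h=4, probe 4,5 => slot 5
698: h=4, probe 4,5,8 => slot 8
58: h=6 => slot 6
194: h=6, probe 6,7 => slot 7
406: h=3 => slot 3
Table: [∅, ∅, ∅, 406, 511, 494, 58, 194, 698, ∅, ∅, ∅, ∅, ∅, ∅, ∅, ∅]

7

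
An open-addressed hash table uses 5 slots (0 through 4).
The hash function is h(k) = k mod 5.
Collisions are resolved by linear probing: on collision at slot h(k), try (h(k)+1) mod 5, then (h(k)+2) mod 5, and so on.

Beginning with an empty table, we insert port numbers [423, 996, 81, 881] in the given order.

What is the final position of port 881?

423 hashes to 3; slot 3 is free -> place at 3.
996 hashes to 1; slot 1 is free -> place at 1.
81 hashes to 1; 1 taken -> place at 2.
881 hashes to 1; 1,2,3 taken -> place at 4.
Table: [—, 996, 81, 423, 881]

4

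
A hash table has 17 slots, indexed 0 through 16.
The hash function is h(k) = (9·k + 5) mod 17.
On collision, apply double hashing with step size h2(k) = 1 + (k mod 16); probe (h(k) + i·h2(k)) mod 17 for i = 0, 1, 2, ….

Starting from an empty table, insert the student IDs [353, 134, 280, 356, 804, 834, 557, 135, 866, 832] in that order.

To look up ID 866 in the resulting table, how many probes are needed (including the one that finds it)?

3

Insert 353: h=3, slot 3 empty → index 3.
Insert 134: h=4, slot 4 empty → index 4.
Insert 280: h=9, slot 9 empty → index 9.
Insert 356: h=13, slot 13 empty → index 13.
Insert 804: h=16, slot 16 empty → index 16.
Insert 834: h=14, slot 14 empty → index 14.
Insert 557: h=3, h2=14, slot 3 occupied → index 0.
Insert 135: h=13, h2=8, slots 13,4 occupied → index 12.
Insert 866: h=13, h2=3, slots 13,16 occupied → index 2.
Insert 832: h=13, h2=1, slots 13,14 occupied → index 15.
Table: [557, ., 866, 353, 134, ., ., ., ., 280, ., ., 135, 356, 834, 832, 804]
Lookup 866: h=13, h2=3, probe 13,16,2 → found at 2.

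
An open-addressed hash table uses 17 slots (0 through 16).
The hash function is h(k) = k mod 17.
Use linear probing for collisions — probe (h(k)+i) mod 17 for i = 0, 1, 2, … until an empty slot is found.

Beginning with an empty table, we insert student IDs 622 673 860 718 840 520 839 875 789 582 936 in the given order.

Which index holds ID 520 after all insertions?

622 hashes to 10; slot 10 is free => place at 10.
673 hashes to 10; 10 taken => place at 11.
860 hashes to 10; 10,11 taken => place at 12.
718 hashes to 4; slot 4 is free => place at 4.
840 hashes to 7; slot 7 is free => place at 7.
520 hashes to 10; 10,11,12 taken => place at 13.
839 hashes to 6; slot 6 is free => place at 6.
875 hashes to 8; slot 8 is free => place at 8.
789 hashes to 7; 7,8 taken => place at 9.
582 hashes to 4; 4 taken => place at 5.
936 hashes to 1; slot 1 is free => place at 1.
Table: [_, 936, _, _, 718, 582, 839, 840, 875, 789, 622, 673, 860, 520, _, _, _]

13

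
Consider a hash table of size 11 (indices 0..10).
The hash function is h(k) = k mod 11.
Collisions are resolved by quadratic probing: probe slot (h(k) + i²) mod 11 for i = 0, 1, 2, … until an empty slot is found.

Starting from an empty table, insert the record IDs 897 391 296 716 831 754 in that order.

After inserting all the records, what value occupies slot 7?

897: h=6 => slot 6
391: h=6, probe 6,7 => slot 7
296: h=10 => slot 10
716: h=1 => slot 1
831: h=6, probe 6,7,10,4 => slot 4
754: h=6, probe 6,7,10,4,0 => slot 0
Table: [754, 716, ∅, ∅, 831, ∅, 897, 391, ∅, ∅, 296]

391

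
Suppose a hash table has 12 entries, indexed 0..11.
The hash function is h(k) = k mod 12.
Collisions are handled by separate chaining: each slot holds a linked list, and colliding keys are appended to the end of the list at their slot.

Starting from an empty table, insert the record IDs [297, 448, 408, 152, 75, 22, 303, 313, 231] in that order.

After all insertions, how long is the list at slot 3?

3

297 → bucket 9
448 → bucket 4
408 → bucket 0
152 → bucket 8
75 → bucket 3
22 → bucket 10
303 → bucket 3 (collision)
313 → bucket 1
231 → bucket 3 (collision)
Final buckets:
0: 408
1: 313
2: ∅
3: 75 -> 303 -> 231
4: 448
5: ∅
6: ∅
7: ∅
8: 152
9: 297
10: 22
11: ∅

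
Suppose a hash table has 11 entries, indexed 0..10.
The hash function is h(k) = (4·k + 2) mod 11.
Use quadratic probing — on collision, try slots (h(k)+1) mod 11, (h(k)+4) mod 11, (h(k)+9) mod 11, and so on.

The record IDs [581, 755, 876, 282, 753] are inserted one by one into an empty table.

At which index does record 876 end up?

9

Insert 581: h=5, slot 5 empty -> index 5.
Insert 755: h=8, slot 8 empty -> index 8.
Insert 876: h=8, slot 8 occupied -> index 9.
Insert 282: h=8, slots 8,9 occupied -> index 1.
Insert 753: h=0, slot 0 empty -> index 0.
Table: [753, 282, _, _, _, 581, _, _, 755, 876, _]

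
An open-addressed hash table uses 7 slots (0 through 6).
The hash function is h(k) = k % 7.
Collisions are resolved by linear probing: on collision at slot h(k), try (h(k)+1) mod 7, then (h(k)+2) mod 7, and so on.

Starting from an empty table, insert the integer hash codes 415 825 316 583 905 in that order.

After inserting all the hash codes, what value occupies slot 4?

415 hashes to 2; slot 2 is free → place at 2.
825 hashes to 6; slot 6 is free → place at 6.
316 hashes to 1; slot 1 is free → place at 1.
583 hashes to 2; 2 taken → place at 3.
905 hashes to 2; 2,3 taken → place at 4.
Table: [., 316, 415, 583, 905, ., 825]

905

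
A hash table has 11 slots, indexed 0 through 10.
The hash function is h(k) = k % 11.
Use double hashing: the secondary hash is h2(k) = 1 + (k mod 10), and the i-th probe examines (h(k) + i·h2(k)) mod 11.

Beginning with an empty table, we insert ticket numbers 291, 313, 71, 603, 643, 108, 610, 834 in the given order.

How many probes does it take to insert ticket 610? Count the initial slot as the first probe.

291: h=5 → slot 5
313: h=5, h2=4, probe 5,9 → slot 9
71: h=5, h2=2, probe 5,7 → slot 7
603: h=9, h2=4, probe 9,2 → slot 2
643: h=5, h2=4, probe 5,9,2,6 → slot 6
108: h=9, h2=9, probe 9,7,5,3 → slot 3
610: h=5, h2=1, probe 5,6,7,8 → slot 8
834: h=9, h2=5, probe 9,3,8,2,7,1 → slot 1
Table: [∅, 834, 603, 108, ∅, 291, 643, 71, 610, 313, ∅]

4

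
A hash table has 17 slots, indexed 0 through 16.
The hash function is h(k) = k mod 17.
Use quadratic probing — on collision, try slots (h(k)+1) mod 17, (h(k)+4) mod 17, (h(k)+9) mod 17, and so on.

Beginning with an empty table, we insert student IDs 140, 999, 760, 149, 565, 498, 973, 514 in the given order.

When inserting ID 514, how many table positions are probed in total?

140: h=4 => slot 4
999: h=13 => slot 13
760: h=12 => slot 12
149: h=13, probe 13,14 => slot 14
565: h=4, probe 4,5 => slot 5
498: h=5, probe 5,6 => slot 6
973: h=4, probe 4,5,8 => slot 8
514: h=4, probe 4,5,8,13,3 => slot 3
Table: [., ., ., 514, 140, 565, 498, ., 973, ., ., ., 760, 999, 149, ., .]

5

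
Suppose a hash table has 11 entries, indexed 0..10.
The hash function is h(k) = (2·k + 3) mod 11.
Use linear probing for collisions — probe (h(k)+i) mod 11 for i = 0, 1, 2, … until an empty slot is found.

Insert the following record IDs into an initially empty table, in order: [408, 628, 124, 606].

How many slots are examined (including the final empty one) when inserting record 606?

408: h=5 → slot 5
628: h=5, probe 5,6 → slot 6
124: h=9 → slot 9
606: h=5, probe 5,6,7 → slot 7
Table: [., ., ., ., ., 408, 628, 606, ., 124, .]

3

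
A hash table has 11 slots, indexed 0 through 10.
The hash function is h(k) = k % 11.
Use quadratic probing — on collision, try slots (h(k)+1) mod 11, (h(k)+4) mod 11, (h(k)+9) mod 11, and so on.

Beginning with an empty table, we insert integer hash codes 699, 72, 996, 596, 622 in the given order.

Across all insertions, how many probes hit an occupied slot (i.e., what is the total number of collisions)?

699: h=6 → slot 6
72: h=6, probe 6,7 → slot 7
996: h=6, probe 6,7,10 → slot 10
596: h=2 → slot 2
622: h=6, probe 6,7,10,4 → slot 4
Table: [∅, ∅, 596, ∅, 622, ∅, 699, 72, ∅, ∅, 996]

6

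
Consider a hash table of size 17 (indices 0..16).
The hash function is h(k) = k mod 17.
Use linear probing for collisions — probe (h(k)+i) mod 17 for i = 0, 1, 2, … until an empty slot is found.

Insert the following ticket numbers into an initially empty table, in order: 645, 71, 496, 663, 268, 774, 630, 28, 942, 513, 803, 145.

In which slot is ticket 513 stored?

645: h=16 → slot 16
71: h=3 → slot 3
496: h=3, probe 3,4 → slot 4
663: h=0 → slot 0
268: h=13 → slot 13
774: h=9 → slot 9
630: h=1 → slot 1
28: h=11 → slot 11
942: h=7 → slot 7
513: h=3, probe 3,4,5 → slot 5
803: h=4, probe 4,5,6 → slot 6
145: h=9, probe 9,10 → slot 10
Table: [663, 630, ∅, 71, 496, 513, 803, 942, ∅, 774, 145, 28, ∅, 268, ∅, ∅, 645]

5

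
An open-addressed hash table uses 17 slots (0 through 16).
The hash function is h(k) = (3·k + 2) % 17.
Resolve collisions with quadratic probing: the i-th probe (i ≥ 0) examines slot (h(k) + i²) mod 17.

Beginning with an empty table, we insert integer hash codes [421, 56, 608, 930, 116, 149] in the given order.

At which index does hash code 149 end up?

421: h=7 -> slot 7
56: h=0 -> slot 0
608: h=7, probe 7,8 -> slot 8
930: h=4 -> slot 4
116: h=10 -> slot 10
149: h=7, probe 7,8,11 -> slot 11
Table: [56, —, —, —, 930, —, —, 421, 608, —, 116, 149, —, —, —, —, —]

11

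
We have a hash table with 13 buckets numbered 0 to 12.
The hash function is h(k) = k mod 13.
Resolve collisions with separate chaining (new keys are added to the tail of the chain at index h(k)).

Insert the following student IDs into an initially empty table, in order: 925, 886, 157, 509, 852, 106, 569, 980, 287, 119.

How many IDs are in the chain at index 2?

5

925 → bucket 2
886 → bucket 2 (collision)
157 → bucket 1
509 → bucket 2 (collision)
852 → bucket 7
106 → bucket 2 (collision)
569 → bucket 10
980 → bucket 5
287 → bucket 1 (collision)
119 → bucket 2 (collision)
Final buckets:
0: —
1: 157 -> 287
2: 925 -> 886 -> 509 -> 106 -> 119
3: —
4: —
5: 980
6: —
7: 852
8: —
9: —
10: 569
11: —
12: —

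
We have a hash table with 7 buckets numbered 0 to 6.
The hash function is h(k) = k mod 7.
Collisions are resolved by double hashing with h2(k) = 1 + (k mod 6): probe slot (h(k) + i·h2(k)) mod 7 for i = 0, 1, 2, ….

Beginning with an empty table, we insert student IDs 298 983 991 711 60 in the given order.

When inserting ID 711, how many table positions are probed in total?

2

298 hashes to 4; slot 4 is free → place at 4.
983 hashes to 3; slot 3 is free → place at 3.
991 hashes to 4, h2=2; 4 taken → place at 6.
711 hashes to 4, h2=4; 4 taken → place at 1.
60 hashes to 4, h2=1; 4 taken → place at 5.
Table: [—, 711, —, 983, 298, 60, 991]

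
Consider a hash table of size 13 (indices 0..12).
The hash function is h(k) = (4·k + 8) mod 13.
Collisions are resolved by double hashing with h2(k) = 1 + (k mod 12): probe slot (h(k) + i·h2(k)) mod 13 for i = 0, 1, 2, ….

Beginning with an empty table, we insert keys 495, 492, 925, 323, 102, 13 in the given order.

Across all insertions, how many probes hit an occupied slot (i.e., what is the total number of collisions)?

495 hashes to 12; slot 12 is free → place at 12.
492 hashes to 0; slot 0 is free → place at 0.
925 hashes to 3; slot 3 is free → place at 3.
323 hashes to 0, h2=12; 0,12 taken → place at 11.
102 hashes to 0, h2=7; 0 taken → place at 7.
13 hashes to 8; slot 8 is free → place at 8.
Table: [492, —, —, 925, —, —, —, 102, 13, —, —, 323, 495]

3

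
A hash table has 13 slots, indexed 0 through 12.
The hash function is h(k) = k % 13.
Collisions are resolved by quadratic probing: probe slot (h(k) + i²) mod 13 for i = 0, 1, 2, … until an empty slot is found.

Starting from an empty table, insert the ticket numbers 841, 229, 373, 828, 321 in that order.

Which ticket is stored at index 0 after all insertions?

828

841: h=9 => slot 9
229: h=8 => slot 8
373: h=9, probe 9,10 => slot 10
828: h=9, probe 9,10,0 => slot 0
321: h=9, probe 9,10,0,5 => slot 5
Table: [828, ∅, ∅, ∅, ∅, 321, ∅, ∅, 229, 841, 373, ∅, ∅]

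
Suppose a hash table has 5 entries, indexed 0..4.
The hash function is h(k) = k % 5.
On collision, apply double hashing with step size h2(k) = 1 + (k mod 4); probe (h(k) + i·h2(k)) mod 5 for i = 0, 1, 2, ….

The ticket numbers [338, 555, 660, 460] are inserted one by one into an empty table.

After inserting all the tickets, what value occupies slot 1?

Insert 338: h=3, slot 3 empty -> index 3.
Insert 555: h=0, slot 0 empty -> index 0.
Insert 660: h=0, h2=1, slot 0 occupied -> index 1.
Insert 460: h=0, h2=1, slots 0,1 occupied -> index 2.
Table: [555, 660, 460, 338, —]

660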